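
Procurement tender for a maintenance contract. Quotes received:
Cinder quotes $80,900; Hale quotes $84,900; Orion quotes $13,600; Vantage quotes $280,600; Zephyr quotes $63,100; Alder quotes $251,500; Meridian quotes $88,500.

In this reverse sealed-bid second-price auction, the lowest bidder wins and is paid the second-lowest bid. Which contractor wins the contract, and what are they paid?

Orion is paid $63,100

Sorting bids: 13,600 (Orion) < 63,100 (Zephyr) < 80,900 (Cinder) < 84,900 (Hale) < 88,500 (Meridian) < 251,500 (Alder) < …
Orion is lowest; is paid the second-lowest bid, $63,100.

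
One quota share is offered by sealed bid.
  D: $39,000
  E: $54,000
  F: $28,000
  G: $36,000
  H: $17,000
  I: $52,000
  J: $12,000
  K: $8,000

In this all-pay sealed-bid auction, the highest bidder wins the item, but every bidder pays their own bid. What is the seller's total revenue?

Bids in order: 54,000 (E) > 52,000 (I) > 39,000 (D) > 36,000 (G) > 28,000 (F) > 17,000 (H) > …
E wins with the top bid; all bids are sunk regardless.
Every bidder forfeits their bid regardless of winning.
Revenue = 39,000 + 54,000 + 28,000 + 36,000 + 17,000 + 52,000 + 12,000 + 8,000 = $246,000.

Total revenue: $246,000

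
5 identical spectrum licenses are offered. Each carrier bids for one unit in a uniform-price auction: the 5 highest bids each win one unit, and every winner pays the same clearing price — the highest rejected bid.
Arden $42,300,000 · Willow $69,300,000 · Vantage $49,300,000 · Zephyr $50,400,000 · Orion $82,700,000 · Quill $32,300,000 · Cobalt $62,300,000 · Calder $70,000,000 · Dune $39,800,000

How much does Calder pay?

Ordering the bids: 82,700,000 (Orion), 70,000,000 (Calder), 69,300,000 (Willow), 62,300,000 (Cobalt), 50,400,000 (Zephyr), 49,300,000 (Vantage), 42,300,000 (Arden), …
Winners (5 units): Orion, Calder, Willow, Cobalt, Zephyr.
Highest unsuccessful bid: $49,300,000 → clearing price.
Calder wins → pays $49,300,000.

Calder pays $49,300,000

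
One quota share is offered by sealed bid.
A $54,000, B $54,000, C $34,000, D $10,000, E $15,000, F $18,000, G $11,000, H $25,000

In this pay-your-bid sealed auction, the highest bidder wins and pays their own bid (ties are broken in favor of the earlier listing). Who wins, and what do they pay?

Rule: the highest bidder wins and pays their own bid.
Sorting bids: 54,000 (A) > 54,000 (B) > 34,000 (C) > 25,000 (H) > 18,000 (F) > 15,000 (E) > …
A and B tie at $54,000; tie-break gives it to A.
A has the highest bid and pays exactly that: $54,000.

A pays $54,000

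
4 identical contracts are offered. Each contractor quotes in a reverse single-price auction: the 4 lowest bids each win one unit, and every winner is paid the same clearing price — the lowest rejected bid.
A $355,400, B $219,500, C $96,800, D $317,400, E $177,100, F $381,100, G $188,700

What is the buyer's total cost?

Total cost: $1,269,600

Ordering the bids: 96,800 (C), 177,100 (E), 188,700 (G), 219,500 (B), 317,400 (D), 355,400 (A), …
Lowest 4: C, E, G, B.
Clearing price = lowest rejected bid = $317,400.
Total cost = 4 × $317,400 = $1,269,600.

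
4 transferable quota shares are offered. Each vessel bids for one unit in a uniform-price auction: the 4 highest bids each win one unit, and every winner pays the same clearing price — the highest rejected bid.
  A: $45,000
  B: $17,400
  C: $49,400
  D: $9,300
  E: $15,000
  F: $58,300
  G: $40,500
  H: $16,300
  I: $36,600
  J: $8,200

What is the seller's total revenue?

Total revenue: $146,400

Ordering the bids: 58,300 (F), 49,400 (C), 45,000 (A), 40,500 (G), 36,600 (I), 17,400 (B), …
The 4 highest are F, C, A, G.
First losing bid is I's $36,600, which sets the uniform price.
Total revenue = 4 × $36,600 = $146,400.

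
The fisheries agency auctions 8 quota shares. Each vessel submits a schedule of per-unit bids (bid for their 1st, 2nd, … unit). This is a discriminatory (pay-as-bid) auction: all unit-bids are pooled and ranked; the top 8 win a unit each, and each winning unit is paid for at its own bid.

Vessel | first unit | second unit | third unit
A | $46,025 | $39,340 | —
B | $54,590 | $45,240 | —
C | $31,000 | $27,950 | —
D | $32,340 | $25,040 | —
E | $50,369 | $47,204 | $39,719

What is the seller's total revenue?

Total revenue: $354,827

Pooled unit-bids ranked (top 8): 54,590 (B-1), 50,369 (E-1), 47,204 (E-2), 46,025 (A-1), 45,240 (B-2), 39,719 (E-3), 39,340 (A-2), 32,340 (D-1)
Next rejected bid: $31,000 (not a price — pay-as-bid).
Each winning unit pays its own bid.
Revenue = 54,590 + 50,369 + 47,204 + 46,025 + 45,240 + 39,719 + 39,340 + 32,340 = $354,827.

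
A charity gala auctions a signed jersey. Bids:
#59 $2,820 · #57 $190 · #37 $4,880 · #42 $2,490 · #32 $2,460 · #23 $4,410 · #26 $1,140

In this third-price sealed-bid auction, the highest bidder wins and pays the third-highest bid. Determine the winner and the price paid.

Bids ranked: 4,880 (#37) > 4,410 (#23) > 2,820 (#59) > 2,490 (#42) > 2,460 (#32) > 1,140 (#26) > …
#37 is highest; pays the third-highest bid, $2,820.

#37 pays $2,820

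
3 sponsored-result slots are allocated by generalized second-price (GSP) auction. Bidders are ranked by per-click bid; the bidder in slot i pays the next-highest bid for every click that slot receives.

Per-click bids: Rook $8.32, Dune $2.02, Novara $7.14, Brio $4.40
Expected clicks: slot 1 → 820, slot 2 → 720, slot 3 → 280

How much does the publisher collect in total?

Total revenue: $9588.40

Sorting advertisers: $8.32 (Rook) > $7.14 (Novara) > $4.40 (Brio) > $2.02 (Dune)
Slot 1: Rook pays $7.14 × 820 = $5854.80
Slot 2: Novara pays $4.40 × 720 = $3168.00
Slot 3: Brio pays $2.02 × 280 = $565.60
Total = $9588.40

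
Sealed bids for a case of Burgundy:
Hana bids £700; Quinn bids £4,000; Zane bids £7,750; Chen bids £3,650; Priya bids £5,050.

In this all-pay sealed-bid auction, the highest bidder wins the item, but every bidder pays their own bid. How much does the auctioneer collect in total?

Total revenue: £21,150

Bids in order: 7,750 (Zane) > 5,050 (Priya) > 4,000 (Quinn) > 3,650 (Chen) > 700 (Hana)
Every bidder forfeits their bid regardless of winning.
Revenue = 700 + 4,000 + 7,750 + 3,650 + 5,050 = £21,150.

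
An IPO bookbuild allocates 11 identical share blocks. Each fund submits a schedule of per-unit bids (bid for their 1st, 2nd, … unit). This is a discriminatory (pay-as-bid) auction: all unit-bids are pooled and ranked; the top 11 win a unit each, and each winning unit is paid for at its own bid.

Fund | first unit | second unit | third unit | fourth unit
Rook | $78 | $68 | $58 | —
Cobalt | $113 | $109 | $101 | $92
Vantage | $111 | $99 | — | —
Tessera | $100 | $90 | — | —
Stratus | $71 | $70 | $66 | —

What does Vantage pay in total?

Merging the schedules and taking the best 11: 113 (Cobalt-1), 111 (Vantage-1), 109 (Cobalt-2), 101 (Cobalt-3), 100 (Tessera-1), 99 (Vantage-2), 92 (Cobalt-4), 90 (Tessera-2), 78 (Rook-1), 71 (Stratus-1), 70 (Stratus-2)
Next rejected bid: $68 (not a price — pay-as-bid).
Vantage's winning unit-bids: 111 + 99 = $210.

Vantage pays $210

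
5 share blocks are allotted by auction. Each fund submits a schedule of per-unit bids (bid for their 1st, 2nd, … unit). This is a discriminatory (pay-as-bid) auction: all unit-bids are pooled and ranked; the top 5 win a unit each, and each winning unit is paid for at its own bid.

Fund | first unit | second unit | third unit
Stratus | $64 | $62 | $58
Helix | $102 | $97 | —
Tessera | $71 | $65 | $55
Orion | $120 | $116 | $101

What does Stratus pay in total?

Stratus pays $0

All unit-bids, highest first — top 5: 120 (Orion-1), 116 (Orion-2), 102 (Helix-1), 101 (Orion-3), 97 (Helix-2)
Next rejected bid: $71 (not a price — pay-as-bid).
Stratus wins no units.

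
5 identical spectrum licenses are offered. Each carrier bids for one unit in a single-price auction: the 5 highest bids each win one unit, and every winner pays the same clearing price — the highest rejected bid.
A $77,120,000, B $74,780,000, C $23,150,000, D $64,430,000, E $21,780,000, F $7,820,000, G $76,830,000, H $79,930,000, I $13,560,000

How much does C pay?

C pays $0

Sorting: 79,930,000 (H), 77,120,000 (A), 76,830,000 (G), 74,780,000 (B), 64,430,000 (D), 23,150,000 (C), 21,780,000 (E), …
Winners (5 units): H, A, G, B, D.
Clearing price = highest rejected bid = $23,150,000.
C does not win → pays $0.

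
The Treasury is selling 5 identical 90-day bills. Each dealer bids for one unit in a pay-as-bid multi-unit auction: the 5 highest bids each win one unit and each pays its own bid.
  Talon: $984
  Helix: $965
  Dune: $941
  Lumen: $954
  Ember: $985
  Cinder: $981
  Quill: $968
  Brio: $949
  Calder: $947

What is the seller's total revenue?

Total revenue: $4,883

Bids ranked high→low: 985 (Ember), 984 (Talon), 981 (Cinder), 968 (Quill), 965 (Helix), 954 (Lumen), 949 (Brio), …
The 5 highest are Ember, Talon, Cinder, Quill, Helix.
Total revenue = 985 + 984 + 981 + 968 + 965 = $4,883.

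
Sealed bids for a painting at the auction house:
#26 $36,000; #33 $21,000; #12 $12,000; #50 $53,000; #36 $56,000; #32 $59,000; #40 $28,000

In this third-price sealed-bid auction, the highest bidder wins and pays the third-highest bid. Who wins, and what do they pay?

Bids ranked: 59,000 (#32) > 56,000 (#36) > 53,000 (#50) > 36,000 (#26) > 28,000 (#40) > 21,000 (#33) > …
#32 is highest; pays the third-highest bid, $53,000.

#32 pays $53,000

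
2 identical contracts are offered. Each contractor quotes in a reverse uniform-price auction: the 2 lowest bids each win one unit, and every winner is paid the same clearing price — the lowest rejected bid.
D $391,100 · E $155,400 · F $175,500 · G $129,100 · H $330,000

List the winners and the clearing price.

Sorting: 129,100 (G), 155,400 (E), 175,500 (F), 330,000 (H), …
Winners (2 units): G, E.
Lowest unsuccessful bid: $175,500 → clearing price.

G, E; each is paid $175,500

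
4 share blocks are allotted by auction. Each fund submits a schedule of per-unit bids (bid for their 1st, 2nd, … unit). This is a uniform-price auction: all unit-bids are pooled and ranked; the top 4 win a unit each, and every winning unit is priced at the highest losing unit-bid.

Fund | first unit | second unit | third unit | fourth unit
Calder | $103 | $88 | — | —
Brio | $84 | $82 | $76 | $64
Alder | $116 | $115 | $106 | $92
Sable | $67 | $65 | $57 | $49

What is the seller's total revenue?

Merging the schedules and taking the best 4: 116 (Alder-1), 115 (Alder-2), 106 (Alder-3), 103 (Calder-1)
First bid not allocated: $92.
Allocation: Alder 3, Calder 1. Every unit priced at $92.
Revenue = 4 × 92 = $368.

Total revenue: $368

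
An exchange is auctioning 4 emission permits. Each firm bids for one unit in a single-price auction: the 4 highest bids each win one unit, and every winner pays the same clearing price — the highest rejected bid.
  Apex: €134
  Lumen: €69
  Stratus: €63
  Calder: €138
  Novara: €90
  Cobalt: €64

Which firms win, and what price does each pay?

Sorting: 138 (Calder), 134 (Apex), 90 (Novara), 69 (Lumen), 64 (Cobalt), 63 (Stratus)
The 4 highest are Calder, Apex, Novara, Lumen.
Clearing price = highest rejected bid = €64.

Calder, Apex, Novara, Lumen; each pays €64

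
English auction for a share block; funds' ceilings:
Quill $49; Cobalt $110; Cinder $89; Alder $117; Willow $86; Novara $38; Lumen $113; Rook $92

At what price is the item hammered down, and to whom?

Sorting limits: 117 (Alder) > 113 (Lumen) > 110 (Cobalt) > 92 (Rook) > 89 (Cinder) > 86 (Willow) > …
Bidding ends when Lumen exits at $113; Alder takes it.

Alder wins at $113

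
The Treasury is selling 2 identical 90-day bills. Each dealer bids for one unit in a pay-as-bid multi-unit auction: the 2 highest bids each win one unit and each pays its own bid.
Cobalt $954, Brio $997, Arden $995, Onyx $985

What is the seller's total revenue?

Total revenue: $1,992

Sorting: 997 (Brio), 995 (Arden), 985 (Onyx), 954 (Cobalt)
Top 2: Brio, Arden.
Total revenue = 997 + 995 = $1,992.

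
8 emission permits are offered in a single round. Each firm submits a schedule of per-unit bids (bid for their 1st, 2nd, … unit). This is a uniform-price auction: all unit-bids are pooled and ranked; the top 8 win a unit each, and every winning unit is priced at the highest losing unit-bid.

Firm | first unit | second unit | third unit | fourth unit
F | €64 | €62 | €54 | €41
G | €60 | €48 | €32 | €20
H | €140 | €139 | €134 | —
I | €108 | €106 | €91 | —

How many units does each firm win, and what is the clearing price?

F 2, H 3, I 3; clearing price €60

Pooled unit-bids ranked (top 8): 140 (H-1), 139 (H-2), 134 (H-3), 108 (I-1), 106 (I-2), 91 (I-3), 64 (F-1), 62 (F-2)
First bid not allocated: €60.
Allocation: F 2, H 3, I 3.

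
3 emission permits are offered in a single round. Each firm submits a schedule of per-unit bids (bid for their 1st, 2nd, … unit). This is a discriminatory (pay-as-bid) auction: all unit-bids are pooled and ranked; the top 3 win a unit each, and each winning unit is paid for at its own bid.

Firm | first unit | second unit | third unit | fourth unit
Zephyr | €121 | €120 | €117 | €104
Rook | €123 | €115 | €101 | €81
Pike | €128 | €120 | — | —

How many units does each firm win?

All unit-bids, highest first — top 3: 128 (Pike-1), 123 (Rook-1), 121 (Zephyr-1)
Next rejected bid: €120 (not a price — pay-as-bid).
Allocation: Pike 1, Rook 1, Zephyr 1.

Pike 1, Rook 1, Zephyr 1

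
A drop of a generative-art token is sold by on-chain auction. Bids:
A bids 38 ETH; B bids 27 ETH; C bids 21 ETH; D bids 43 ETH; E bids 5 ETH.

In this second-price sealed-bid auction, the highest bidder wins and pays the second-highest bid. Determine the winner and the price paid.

D pays 38 ETH

Bids ranked: 43 (D) > 38 (A) > 27 (B) > 21 (C) > 5 (E)
Second-price: D pays A's bid of 38 ETH.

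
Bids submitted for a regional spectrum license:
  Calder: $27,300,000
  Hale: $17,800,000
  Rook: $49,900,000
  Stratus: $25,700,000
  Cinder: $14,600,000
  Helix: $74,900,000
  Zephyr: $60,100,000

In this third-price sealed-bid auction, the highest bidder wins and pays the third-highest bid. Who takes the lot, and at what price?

Helix pays $49,900,000

Third-price sealed-bid auction: the highest bidder wins and pays the third-highest bid.
Sorting bids: 74,900,000 (Helix) > 60,100,000 (Zephyr) > 49,900,000 (Rook) > 27,300,000 (Calder) > 25,700,000 (Stratus) > 17,800,000 (Hale) > …
Helix wins; payment is bid #3 in the ranking = $49,900,000.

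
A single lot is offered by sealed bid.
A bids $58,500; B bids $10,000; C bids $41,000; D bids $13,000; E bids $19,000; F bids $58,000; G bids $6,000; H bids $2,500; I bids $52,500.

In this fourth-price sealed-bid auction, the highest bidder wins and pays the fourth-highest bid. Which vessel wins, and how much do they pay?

A pays $41,000

Sorting bids: 58,500 (A) > 58,000 (F) > 52,500 (I) > 41,000 (C) > 19,000 (E) > 13,000 (D) > …
A wins; payment is bid #4 in the ranking = $41,000.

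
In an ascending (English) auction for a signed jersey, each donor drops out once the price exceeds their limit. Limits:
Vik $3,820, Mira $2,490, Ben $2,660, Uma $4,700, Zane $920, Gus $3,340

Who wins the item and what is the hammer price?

Ascending (English) auction: the price rises until one bidder remains; the winner pays the price at which the last rival dropped out.
Limits in order: 4,700 (Uma) > 3,820 (Vik) > 3,340 (Gus) > 2,660 (Ben) > 2,490 (Mira) > 920 (Zane)
Once the price passes $3,820, only Uma is left; the hammer falls at Vik's limit of $3,820.

Uma wins at $3,820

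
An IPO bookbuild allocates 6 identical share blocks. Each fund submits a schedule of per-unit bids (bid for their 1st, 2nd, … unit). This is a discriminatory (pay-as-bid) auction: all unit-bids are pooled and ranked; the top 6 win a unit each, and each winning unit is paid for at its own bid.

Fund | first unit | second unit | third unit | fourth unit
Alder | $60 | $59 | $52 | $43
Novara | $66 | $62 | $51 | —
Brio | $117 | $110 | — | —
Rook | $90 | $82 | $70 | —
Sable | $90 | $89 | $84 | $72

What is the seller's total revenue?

Total revenue: $580

Merging the schedules and taking the best 6: 117 (Brio-1), 110 (Brio-2), 90 (Rook-1), 90 (Sable-1), 89 (Sable-2), 84 (Sable-3)
Next rejected bid: $82 (not a price — pay-as-bid).
Each winning unit pays its own bid.
Revenue = 117 + 110 + 90 + 90 + 89 + 84 = $580.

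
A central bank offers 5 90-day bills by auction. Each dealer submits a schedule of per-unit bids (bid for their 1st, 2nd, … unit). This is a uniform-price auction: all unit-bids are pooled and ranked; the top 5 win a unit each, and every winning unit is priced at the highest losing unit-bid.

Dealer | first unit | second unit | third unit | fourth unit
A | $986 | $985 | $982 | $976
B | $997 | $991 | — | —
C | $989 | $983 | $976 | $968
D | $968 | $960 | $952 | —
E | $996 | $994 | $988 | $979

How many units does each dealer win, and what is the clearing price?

B 2, C 1, E 2; clearing price $988

Merging the schedules and taking the best 5: 997 (B-1), 996 (E-1), 994 (E-2), 991 (B-2), 989 (C-1)
First bid not allocated: $988.
Allocation: B 2, C 1, E 2.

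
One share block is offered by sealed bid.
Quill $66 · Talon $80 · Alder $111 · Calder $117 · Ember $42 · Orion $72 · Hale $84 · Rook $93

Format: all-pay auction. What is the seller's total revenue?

Rule: the highest bidder wins the item, but every bidder pays their own bid.
Sorting bids: 117 (Calder) > 111 (Alder) > 93 (Rook) > 84 (Hale) > 80 (Talon) > 72 (Orion) > …
Calder wins with the top bid; all bids are sunk regardless.
Every bidder forfeits their bid regardless of winning.
Revenue = 66 + 80 + 111 + 117 + 42 + 72 + 84 + 93 = $665.

Total revenue: $665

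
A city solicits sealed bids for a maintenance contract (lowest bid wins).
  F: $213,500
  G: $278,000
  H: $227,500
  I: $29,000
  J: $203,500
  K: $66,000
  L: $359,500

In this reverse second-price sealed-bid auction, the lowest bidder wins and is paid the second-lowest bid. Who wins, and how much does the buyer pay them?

I is paid $66,000

Rule: the lowest bidder wins and is paid the second-lowest bid.
Bids ranked: 29,000 (I) < 66,000 (K) < 203,500 (J) < 213,500 (F) < 227,500 (H) < 278,000 (G) < …
I wins with the lowest bid; price is set by the runner-up at $66,000.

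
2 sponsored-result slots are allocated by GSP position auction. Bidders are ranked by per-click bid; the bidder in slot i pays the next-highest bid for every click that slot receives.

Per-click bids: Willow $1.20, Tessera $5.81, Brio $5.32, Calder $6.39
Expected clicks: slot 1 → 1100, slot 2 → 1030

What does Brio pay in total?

Brio pays $0.00

Ranked by bid: $6.39 (Calder) > $5.81 (Tessera) > $5.32 (Brio) > …
Brio ranks below slot 2 → no slot, pays nothing.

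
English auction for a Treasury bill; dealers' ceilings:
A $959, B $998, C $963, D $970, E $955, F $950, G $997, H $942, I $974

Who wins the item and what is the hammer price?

Rule: the price rises until one bidder remains; the winner pays the price at which the last rival dropped out.
Sorting limits: 998 (B) > 997 (G) > 974 (I) > 970 (D) > 963 (C) > 959 (A) > …
Bidding ends when G exits at $997; B takes it.

B wins at $997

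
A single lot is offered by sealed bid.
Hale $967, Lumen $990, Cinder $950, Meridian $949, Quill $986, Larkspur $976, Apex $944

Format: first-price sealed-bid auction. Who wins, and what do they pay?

First-price sealed-bid auction: the highest bidder wins and pays their own bid.
Bids ranked: 990 (Lumen) > 986 (Quill) > 976 (Larkspur) > 967 (Hale) > 950 (Cinder) > 949 (Meridian) > …
Lumen has the highest bid and pays exactly that: $990.

Lumen pays $990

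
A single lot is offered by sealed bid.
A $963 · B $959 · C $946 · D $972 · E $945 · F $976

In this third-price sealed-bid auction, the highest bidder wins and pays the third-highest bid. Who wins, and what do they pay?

Third-price sealed-bid auction: the highest bidder wins and pays the third-highest bid.
Bids ranked: 976 (F) > 972 (D) > 963 (A) > 959 (B) > 946 (C) > 945 (E)
F wins; payment is bid #3 in the ranking = $963.

F pays $963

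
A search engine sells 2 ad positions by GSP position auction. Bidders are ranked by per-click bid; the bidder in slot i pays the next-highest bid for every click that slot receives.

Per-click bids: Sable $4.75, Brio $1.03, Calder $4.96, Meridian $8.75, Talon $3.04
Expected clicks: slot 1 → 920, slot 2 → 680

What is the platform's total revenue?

Total revenue: $7793.20

Sorting advertisers: $8.75 (Meridian) > $4.96 (Calder) > $4.75 (Sable) > …
Slot 1: Meridian pays $4.96 × 920 = $4563.20
Slot 2: Calder pays $4.75 × 680 = $3230.00
Total = $7793.20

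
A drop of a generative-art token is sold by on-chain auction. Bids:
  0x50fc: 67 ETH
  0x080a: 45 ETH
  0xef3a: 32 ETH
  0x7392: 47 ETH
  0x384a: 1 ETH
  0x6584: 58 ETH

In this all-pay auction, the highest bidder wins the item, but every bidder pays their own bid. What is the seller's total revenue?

Total revenue: 250 ETH

Sorting bids: 67 (0x50fc) > 58 (0x6584) > 47 (0x7392) > 45 (0x080a) > 32 (0xef3a) > 1 (0x384a)
0x50fc wins with the top bid; all bids are sunk regardless.
Every bidder forfeits their bid regardless of winning.
Revenue = 67 + 45 + 32 + 47 + 1 + 58 = 250 ETH.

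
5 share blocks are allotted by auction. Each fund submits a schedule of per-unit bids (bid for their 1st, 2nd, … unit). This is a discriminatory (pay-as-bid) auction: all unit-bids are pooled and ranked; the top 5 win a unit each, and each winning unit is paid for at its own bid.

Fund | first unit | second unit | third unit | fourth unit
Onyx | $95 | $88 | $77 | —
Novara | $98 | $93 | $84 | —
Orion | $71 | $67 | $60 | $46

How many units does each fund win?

Novara 3, Onyx 2

Pooled unit-bids ranked (top 5): 98 (Novara-1), 95 (Onyx-1), 93 (Novara-2), 88 (Onyx-2), 84 (Novara-3)
Next rejected bid: $77 (not a price — pay-as-bid).
Allocation: Novara 3, Onyx 2.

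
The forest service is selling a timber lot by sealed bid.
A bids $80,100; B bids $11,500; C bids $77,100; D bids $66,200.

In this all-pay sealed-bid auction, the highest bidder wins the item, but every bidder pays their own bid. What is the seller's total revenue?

All-pay sealed-bid auction: the highest bidder wins the item, but every bidder pays their own bid.
Bids ranked: 80,100 (A) > 77,100 (C) > 66,200 (D) > 11,500 (B)
Every bidder forfeits their bid regardless of winning.
Revenue = 80,100 + 11,500 + 77,100 + 66,200 = $234,900.

Total revenue: $234,900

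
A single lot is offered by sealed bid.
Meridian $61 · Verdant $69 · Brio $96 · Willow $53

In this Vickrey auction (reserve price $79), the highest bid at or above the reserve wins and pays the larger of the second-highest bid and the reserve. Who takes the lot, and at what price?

Brio pays $79

Bids ranked: 96 (Brio) > 69 (Verdant) > 61 (Meridian) > 53 (Willow)
Brio has the top bid at or above the reserve ($96).
max(second-highest $69, reserve $79) = $79.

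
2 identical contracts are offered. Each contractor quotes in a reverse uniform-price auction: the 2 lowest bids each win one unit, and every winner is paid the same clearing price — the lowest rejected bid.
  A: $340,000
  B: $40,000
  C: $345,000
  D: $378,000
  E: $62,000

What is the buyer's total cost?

Total cost: $680,000

Bids ranked low→high: 40,000 (B), 62,000 (E), 340,000 (A), 345,000 (C), …
The 2 lowest are B, E.
Clearing price = lowest rejected bid = $340,000.
Total cost = 2 × $340,000 = $680,000.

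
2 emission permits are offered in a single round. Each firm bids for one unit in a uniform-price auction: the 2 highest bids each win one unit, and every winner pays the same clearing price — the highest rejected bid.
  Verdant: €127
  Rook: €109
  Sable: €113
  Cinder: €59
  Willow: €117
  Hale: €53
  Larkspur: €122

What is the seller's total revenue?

Total revenue: €234

Sorting: 127 (Verdant), 122 (Larkspur), 117 (Willow), 113 (Sable), …
Top 2: Verdant, Larkspur.
First losing bid is Willow's €117, which sets the uniform price.
Total revenue = 2 × €117 = €234.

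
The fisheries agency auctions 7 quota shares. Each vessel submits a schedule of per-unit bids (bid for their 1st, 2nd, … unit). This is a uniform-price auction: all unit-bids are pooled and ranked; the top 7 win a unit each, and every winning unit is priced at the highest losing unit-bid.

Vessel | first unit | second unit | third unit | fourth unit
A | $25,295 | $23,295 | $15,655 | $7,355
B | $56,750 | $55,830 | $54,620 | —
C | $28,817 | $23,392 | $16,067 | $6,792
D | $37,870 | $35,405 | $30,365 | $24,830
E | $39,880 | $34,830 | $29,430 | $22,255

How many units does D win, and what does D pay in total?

Merging the schedules and taking the best 7: 56,750 (B-1), 55,830 (B-2), 54,620 (B-3), 39,880 (E-1), 37,870 (D-1), 35,405 (D-2), 34,830 (E-2)
First bid not allocated: $30,365.
D wins 2 unit(s) at $30,365 each.

D: 2 units, pays $60,730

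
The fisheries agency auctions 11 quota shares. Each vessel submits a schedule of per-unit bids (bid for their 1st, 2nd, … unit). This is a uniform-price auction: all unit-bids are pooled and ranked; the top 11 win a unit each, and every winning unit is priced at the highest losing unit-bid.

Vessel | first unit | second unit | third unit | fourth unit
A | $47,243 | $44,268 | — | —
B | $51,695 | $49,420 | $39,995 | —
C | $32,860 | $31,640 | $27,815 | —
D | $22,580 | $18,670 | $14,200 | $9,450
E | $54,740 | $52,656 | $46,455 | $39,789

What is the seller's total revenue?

Pooled unit-bids ranked (top 11): 54,740 (E-1), 52,656 (E-2), 51,695 (B-1), 49,420 (B-2), 47,243 (A-1), 46,455 (E-3), 44,268 (A-2), 39,995 (B-3), 39,789 (E-4), 32,860 (C-1), 31,640 (C-2)
The (k+1)-th unit-bid is $27,815.
Allocation: A 2, B 3, C 2, E 4. Every unit priced at $27,815.
Revenue = 11 × 27,815 = $305,965.

Total revenue: $305,965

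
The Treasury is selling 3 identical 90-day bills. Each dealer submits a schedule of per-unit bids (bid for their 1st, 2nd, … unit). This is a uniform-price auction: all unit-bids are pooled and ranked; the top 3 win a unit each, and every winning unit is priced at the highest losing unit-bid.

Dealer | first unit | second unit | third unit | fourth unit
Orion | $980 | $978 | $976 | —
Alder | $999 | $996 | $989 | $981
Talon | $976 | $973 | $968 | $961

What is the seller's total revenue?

Total revenue: $2,943

All unit-bids, highest first — top 3: 999 (Alder-1), 996 (Alder-2), 989 (Alder-3)
Highest rejected unit-bid = $981.
Allocation: Alder 3. Every unit priced at $981.
Revenue = 3 × 981 = $2,943.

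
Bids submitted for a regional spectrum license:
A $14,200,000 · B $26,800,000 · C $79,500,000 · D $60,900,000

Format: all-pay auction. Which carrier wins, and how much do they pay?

Rule: the highest bidder wins the item, but every bidder pays their own bid.
Bids ranked: 79,500,000 (C) > 60,900,000 (D) > 26,800,000 (B) > 14,200,000 (A)
C is highest and takes the item; every bidder forfeits their bid.

C pays $79,500,000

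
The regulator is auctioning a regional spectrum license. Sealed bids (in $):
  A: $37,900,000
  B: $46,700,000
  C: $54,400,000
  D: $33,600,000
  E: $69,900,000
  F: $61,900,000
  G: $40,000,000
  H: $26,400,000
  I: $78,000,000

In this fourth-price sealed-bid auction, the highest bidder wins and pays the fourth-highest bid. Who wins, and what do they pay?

I pays $54,400,000

Bids ranked: 78,000,000 (I) > 69,900,000 (E) > 61,900,000 (F) > 54,400,000 (C) > 46,700,000 (B) > 40,000,000 (G) > …
I is highest; pays the fourth-highest bid, $54,400,000.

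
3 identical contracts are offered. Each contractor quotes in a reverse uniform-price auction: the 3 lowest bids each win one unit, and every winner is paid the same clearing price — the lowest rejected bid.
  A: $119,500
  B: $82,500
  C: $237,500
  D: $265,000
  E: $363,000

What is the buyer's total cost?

Total cost: $795,000

Sorting: 82,500 (B), 119,500 (A), 237,500 (C), 265,000 (D), 363,000 (E)
Winners (3 units): B, A, C.
Clearing price = lowest rejected bid = $265,000.
Total cost = 3 × $265,000 = $795,000.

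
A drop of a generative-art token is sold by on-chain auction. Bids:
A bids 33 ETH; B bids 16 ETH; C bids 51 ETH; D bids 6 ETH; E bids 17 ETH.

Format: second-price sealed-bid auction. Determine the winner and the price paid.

Second-price sealed-bid auction: the highest bidder wins and pays the second-highest bid.
Bids in order: 51 (C) > 33 (A) > 17 (E) > 16 (B) > 6 (D)
C wins with the highest bid; price is set by the runner-up at 33 ETH.

C pays 33 ETH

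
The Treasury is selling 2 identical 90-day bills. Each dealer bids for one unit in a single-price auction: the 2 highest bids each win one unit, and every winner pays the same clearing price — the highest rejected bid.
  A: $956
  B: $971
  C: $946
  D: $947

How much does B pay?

Ordering the bids: 971 (B), 956 (A), 947 (D), 946 (C)
Winners (2 units): B, A.
Highest unsuccessful bid: $947 → clearing price.
B wins → pays $947.

B pays $947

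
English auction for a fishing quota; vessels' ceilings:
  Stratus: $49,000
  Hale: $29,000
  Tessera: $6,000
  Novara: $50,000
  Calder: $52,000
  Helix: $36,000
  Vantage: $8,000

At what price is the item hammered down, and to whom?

Calder wins at $50,000

Rule: the price rises until one bidder remains; the winner pays the price at which the last rival dropped out.
Limits in order: 52,000 (Calder) > 50,000 (Novara) > 49,000 (Stratus) > 36,000 (Helix) > 29,000 (Hale) > 8,000 (Vantage) > …
Novara is the last rival to drop out, at $50,000; Calder remains and wins at that price.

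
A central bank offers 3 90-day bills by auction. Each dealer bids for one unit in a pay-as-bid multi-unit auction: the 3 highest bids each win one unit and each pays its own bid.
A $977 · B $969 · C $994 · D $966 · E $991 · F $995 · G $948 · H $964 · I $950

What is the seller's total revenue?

Ordering the bids: 995 (F), 994 (C), 991 (E), 977 (A), 969 (B), …
Winners (3 units): F, C, E.
Total revenue = 995 + 994 + 991 = $2,980.

Total revenue: $2,980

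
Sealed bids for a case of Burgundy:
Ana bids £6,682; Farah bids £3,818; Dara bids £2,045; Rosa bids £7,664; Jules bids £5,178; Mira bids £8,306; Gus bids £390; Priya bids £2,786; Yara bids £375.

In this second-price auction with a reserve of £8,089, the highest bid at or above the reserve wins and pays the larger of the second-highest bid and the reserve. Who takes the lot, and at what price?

Bids ranked: 8,306 (Mira) > 7,664 (Rosa) > 6,682 (Ana) > 5,178 (Jules) > 3,818 (Farah) > 2,786 (Priya) > …
Highest eligible bid: Mira at £8,306.
max(second-highest £7,664, reserve £8,089) = £8,089.

Mira pays £8,089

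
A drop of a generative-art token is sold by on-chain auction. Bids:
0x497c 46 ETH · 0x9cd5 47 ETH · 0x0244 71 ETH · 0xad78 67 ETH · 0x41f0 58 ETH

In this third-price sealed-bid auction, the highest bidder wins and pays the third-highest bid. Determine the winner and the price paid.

Third-price sealed-bid auction: the highest bidder wins and pays the third-highest bid.
Bids in order: 71 (0x0244) > 67 (0xad78) > 58 (0x41f0) > 47 (0x9cd5) > 46 (0x497c)
0x0244 wins; payment is bid #3 in the ranking = 58 ETH.

0x0244 pays 58 ETH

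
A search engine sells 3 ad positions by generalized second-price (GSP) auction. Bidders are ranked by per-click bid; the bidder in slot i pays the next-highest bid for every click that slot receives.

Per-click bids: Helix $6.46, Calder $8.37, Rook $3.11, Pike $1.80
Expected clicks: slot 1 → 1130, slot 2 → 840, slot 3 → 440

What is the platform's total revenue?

Sorting advertisers: $8.37 (Calder) > $6.46 (Helix) > $3.11 (Rook) > $1.80 (Pike)
Slot 1: Calder pays $6.46 × 1130 = $7299.80
Slot 2: Helix pays $3.11 × 840 = $2612.40
Slot 3: Rook pays $1.80 × 440 = $792.00
Total = $10704.20

Total revenue: $10704.20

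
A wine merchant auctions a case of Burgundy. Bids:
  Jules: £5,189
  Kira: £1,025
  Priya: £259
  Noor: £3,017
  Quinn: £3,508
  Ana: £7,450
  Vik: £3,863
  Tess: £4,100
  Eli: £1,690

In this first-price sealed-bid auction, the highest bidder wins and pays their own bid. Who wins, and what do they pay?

Ana pays £7,450

First-price sealed-bid auction: the highest bidder wins and pays their own bid.
Bids ranked: 7,450 (Ana) > 5,189 (Jules) > 4,100 (Tess) > 3,863 (Vik) > 3,508 (Quinn) > 3,017 (Noor) > …
Ana is highest → pays own bid, £7,450.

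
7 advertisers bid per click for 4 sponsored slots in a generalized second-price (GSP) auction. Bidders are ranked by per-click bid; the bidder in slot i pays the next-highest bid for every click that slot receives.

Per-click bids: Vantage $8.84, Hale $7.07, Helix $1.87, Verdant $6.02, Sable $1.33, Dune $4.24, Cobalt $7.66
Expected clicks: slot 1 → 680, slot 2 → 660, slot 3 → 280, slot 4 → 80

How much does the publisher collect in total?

Total revenue: $11899.80

Sorting advertisers: $8.84 (Vantage) > $7.66 (Cobalt) > $7.07 (Hale) > $6.02 (Verdant) > $4.24 (Dune) > …
Slot 1: Vantage pays $7.66 × 680 = $5208.80
Slot 2: Cobalt pays $7.07 × 660 = $4666.20
Slot 3: Hale pays $6.02 × 280 = $1685.60
Slot 4: Verdant pays $4.24 × 80 = $339.20
Total = $11899.80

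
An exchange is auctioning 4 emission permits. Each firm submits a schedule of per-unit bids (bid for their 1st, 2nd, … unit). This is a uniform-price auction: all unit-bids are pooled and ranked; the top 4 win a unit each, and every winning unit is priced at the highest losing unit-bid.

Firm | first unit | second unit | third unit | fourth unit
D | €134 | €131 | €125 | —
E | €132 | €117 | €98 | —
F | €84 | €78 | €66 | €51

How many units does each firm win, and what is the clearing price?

All unit-bids, highest first — top 4: 134 (D-1), 132 (E-1), 131 (D-2), 125 (D-3)
First bid not allocated: €117.
Allocation: D 3, E 1.

D 3, E 1; clearing price €117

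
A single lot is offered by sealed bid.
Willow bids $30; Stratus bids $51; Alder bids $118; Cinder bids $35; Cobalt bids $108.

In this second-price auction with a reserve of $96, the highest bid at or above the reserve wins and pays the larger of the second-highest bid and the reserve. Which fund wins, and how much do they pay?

Alder pays $108

Sorting bids: 118 (Alder) > 108 (Cobalt) > 51 (Stratus) > 35 (Cinder) > 30 (Willow)
Alder has the top bid at or above the reserve ($118).
Second-highest bid $108 exceeds the reserve $96 → payment $108.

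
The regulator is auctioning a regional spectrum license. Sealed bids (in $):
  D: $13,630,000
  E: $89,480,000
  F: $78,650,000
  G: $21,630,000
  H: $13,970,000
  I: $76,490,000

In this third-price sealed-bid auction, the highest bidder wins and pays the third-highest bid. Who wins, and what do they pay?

E pays $76,490,000

Third-price sealed-bid auction: the highest bidder wins and pays the third-highest bid.
Bids ranked: 89,480,000 (E) > 78,650,000 (F) > 76,490,000 (I) > 21,630,000 (G) > 13,970,000 (H) > 13,630,000 (D)
E wins; payment is bid #3 in the ranking = $76,490,000.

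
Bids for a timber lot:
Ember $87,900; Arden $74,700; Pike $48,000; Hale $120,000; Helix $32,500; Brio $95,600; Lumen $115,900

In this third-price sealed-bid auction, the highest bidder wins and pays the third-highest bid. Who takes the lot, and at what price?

Third-price sealed-bid auction: the highest bidder wins and pays the third-highest bid.
Sorting bids: 120,000 (Hale) > 115,900 (Lumen) > 95,600 (Brio) > 87,900 (Ember) > 74,700 (Arden) > 48,000 (Pike) > …
Hale wins; payment is bid #3 in the ranking = $95,600.

Hale pays $95,600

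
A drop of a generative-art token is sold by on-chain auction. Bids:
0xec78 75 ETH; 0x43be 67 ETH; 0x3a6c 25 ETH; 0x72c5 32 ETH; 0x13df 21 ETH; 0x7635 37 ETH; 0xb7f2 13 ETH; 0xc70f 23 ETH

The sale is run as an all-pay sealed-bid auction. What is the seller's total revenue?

Total revenue: 293 ETH

All-pay sealed-bid auction: the highest bidder wins the item, but every bidder pays their own bid.
Bids ranked: 75 (0xec78) > 67 (0x43be) > 37 (0x7635) > 32 (0x72c5) > 25 (0x3a6c) > 23 (0xc70f) > …
Every bidder forfeits their bid regardless of winning.
Revenue = 75 + 67 + 25 + 32 + 21 + 37 + 13 + 23 = 293 ETH.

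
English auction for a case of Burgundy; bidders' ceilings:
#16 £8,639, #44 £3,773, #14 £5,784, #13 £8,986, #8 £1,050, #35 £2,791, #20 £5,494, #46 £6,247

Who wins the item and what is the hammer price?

#13 wins at £8,639

Rule: the price rises until one bidder remains; the winner pays the price at which the last rival dropped out.
Sorting limits: 8,986 (#13) > 8,639 (#16) > 6,247 (#46) > 5,784 (#14) > 5,494 (#20) > 3,773 (#44) > …
Bidding ends when #16 exits at £8,639; #13 takes it.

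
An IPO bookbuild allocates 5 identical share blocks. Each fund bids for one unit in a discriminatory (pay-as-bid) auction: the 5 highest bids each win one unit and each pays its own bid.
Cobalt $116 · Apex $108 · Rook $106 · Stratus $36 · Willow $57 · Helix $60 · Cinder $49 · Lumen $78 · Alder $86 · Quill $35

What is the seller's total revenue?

Ordering the bids: 116 (Cobalt), 108 (Apex), 106 (Rook), 86 (Alder), 78 (Lumen), 60 (Helix), 57 (Willow), …
Top 5: Cobalt, Apex, Rook, Alder, Lumen.
Total revenue = 116 + 108 + 106 + 86 + 78 = $494.

Total revenue: $494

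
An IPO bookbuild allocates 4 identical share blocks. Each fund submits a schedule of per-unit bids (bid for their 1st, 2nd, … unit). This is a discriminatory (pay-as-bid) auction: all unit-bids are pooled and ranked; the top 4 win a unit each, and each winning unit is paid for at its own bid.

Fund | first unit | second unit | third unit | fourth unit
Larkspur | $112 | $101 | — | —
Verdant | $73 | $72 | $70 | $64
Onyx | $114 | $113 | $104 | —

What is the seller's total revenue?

Total revenue: $443

All unit-bids, highest first — top 4: 114 (Onyx-1), 113 (Onyx-2), 112 (Larkspur-1), 104 (Onyx-3)
Next rejected bid: $101 (not a price — pay-as-bid).
Each winning unit pays its own bid.
Revenue = 114 + 113 + 112 + 104 = $443.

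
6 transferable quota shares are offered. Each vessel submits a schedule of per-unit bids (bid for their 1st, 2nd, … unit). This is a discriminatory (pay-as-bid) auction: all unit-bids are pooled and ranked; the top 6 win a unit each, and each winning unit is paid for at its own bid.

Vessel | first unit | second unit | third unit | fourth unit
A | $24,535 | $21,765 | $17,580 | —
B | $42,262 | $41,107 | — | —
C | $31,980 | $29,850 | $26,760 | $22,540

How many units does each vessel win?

A 1, B 2, C 3

Pooled unit-bids ranked (top 6): 42,262 (B-1), 41,107 (B-2), 31,980 (C-1), 29,850 (C-2), 26,760 (C-3), 24,535 (A-1)
Next rejected bid: $22,540 (not a price — pay-as-bid).
Allocation: A 1, B 2, C 3.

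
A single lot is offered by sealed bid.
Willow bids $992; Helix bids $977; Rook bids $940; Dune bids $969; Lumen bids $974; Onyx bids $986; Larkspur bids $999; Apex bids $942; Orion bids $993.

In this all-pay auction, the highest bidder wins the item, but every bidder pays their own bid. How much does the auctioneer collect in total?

Total revenue: $8,772

Bids in order: 999 (Larkspur) > 993 (Orion) > 992 (Willow) > 986 (Onyx) > 977 (Helix) > 974 (Lumen) > …
Every bidder forfeits their bid regardless of winning.
Revenue = 992 + 977 + 940 + 969 + 974 + 986 + 999 + 942 + 993 = $8,772.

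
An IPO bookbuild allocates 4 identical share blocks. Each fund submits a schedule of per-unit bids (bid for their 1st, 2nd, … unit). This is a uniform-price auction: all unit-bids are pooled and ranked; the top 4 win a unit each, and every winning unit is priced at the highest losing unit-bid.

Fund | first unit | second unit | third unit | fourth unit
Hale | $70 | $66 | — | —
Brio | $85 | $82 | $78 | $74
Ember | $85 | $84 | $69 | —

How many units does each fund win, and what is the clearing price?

All unit-bids, highest first — top 4: 85 (Brio-1), 85 (Ember-1), 84 (Ember-2), 82 (Brio-2)
The (k+1)-th unit-bid is $78.
Allocation: Brio 2, Ember 2.

Brio 2, Ember 2; clearing price $78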